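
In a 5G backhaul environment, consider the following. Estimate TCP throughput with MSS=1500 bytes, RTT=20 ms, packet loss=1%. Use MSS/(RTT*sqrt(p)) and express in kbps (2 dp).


Given: MSS = 1500 bytes, RTT = 20 ms, loss = 1%
RTT in seconds = 20 / 1000 = 0.02
Loss rate = 1% = 0.01
sqrt(loss) = sqrt(0.01) = 0.1
Throughput (bytes/s) = 1500 / (0.02 * 0.1) = 750000.0000
Throughput (kbps) = 750000.0000 * 8 / 1000 = 6000.000000 -> 6000.00 kbps (2 dp)

6000.00


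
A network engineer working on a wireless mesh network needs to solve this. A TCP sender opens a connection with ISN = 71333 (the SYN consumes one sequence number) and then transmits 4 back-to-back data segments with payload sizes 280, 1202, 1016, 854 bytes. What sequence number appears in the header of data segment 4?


The SYN occupies sequence number ISN = 71333, so the first data byte is ISN + 1 = 71334.
SEQ of data segment i = (ISN + 1) + sum of payload sizes of segments 1..i-1.
Segment 1: SEQ = 71334, payload = 280 bytes
Segment 2: SEQ = 71614, payload = 1202 bytes
Segment 3: SEQ = 72816, payload = 1016 bytes
Segment 4: SEQ = 73832, payload = 854 bytes
SEQ of segment 4 = 71334 + 280 + 1202 + 1016 = 73832

73832


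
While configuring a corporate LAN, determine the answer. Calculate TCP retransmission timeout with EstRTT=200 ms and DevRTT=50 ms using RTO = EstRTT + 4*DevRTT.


Given: EstRTT = 200 ms, DevRTT = 50 ms
Timeout = EstRTT + 4 * DevRTT
4 * DevRTT = 4 * 50 = 200
Timeout = 200 + 200 = 400 ms

400


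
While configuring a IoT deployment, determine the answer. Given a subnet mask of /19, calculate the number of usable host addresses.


Given: subnet mask /19
Host bits = 32 - 19 = 13
Total addresses = 2^13 = 8192
Usable hosts = 8192 - 2 (network + broadcast) = 8190

8190


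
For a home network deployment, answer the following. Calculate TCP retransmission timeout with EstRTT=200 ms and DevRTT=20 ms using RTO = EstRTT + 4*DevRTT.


Given: EstRTT = 200 ms, DevRTT = 20 ms
Timeout = EstRTT + 4 * DevRTT
4 * DevRTT = 4 * 20 = 80
Timeout = 200 + 80 = 280 ms

280


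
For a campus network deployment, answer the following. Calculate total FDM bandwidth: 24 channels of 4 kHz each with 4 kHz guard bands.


Given: 24 channels, 4 kHz each, guard = 4 kHz
Channel bandwidth = 24 * 4 = 96 kHz
Guard bands = 23 gaps * 4 kHz = 92 kHz
Total = 96 + 92 = 188 kHz

188


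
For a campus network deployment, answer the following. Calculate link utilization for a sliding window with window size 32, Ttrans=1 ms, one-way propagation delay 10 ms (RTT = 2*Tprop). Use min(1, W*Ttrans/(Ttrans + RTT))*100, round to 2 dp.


Given: W = 32, Ttrans = 1 ms, RTT = 20 ms (= 2 * Tprop, Tprop = 10 ms)
Cycle time = Ttrans + RTT = 1 + 20 = 21 ms (first packet sent until its ACK returns)
W * Ttrans = 32 * 1 = 32 ms of sending per cycle
W * Ttrans / (Ttrans + RTT) = 32 / 21 = 1.523810
U = min(1, 1.523810) = 1.000000
U% = 100.00%

100.00


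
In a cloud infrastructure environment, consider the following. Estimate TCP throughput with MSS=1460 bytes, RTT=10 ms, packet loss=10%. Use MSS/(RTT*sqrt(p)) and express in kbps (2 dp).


Given: MSS = 1460 bytes, RTT = 10 ms, loss = 10%
RTT in seconds = 10 / 1000 = 0.01
Loss rate = 10% = 0.1
sqrt(loss) = sqrt(0.1) = 0.316227766017
Throughput (bytes/s) = 1460 / (0.01 * 0.316227766017) = 461692.5384
Throughput (kbps) = 461692.5384 * 8 / 1000 = 3693.540307 -> 3693.54 kbps (2 dp)

3693.54


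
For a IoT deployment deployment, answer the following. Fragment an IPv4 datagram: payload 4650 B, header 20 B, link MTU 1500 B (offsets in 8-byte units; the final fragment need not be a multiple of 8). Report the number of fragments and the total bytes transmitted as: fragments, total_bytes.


Max data per non-final fragment = floor((MTU - header)/8)*8 = floor((1500 - 20)/8)*8 = floor(1480/8)*8 = 1480 B
Final fragment needs no 8-byte alignment: it can carry up to MTU - header = 1480 B
Non-final fragments needed = ceil((payload - 1480) / 1480) = ceil(3170/1480) = ceil(2.1419) = 3
Number of fragments = 3 + 1 = 4
Fragment sizes (data): 3 * 1480 B + 210 B (last, 210 <= 1480 OK)
Total bytes sent = payload + n_frags * header = 4650 + 4*20 = 4650 + 80 = 4730 B

4, 4730


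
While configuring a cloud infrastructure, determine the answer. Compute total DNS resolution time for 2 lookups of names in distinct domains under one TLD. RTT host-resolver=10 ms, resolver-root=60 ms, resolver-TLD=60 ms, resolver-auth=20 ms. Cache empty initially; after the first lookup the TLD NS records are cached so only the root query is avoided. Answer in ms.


Lookup 1 (cold cache): local + root + TLD + auth = 10 + 60 + 60 + 20 = 150 ms
Lookups 2..2 (TLD NS cached -> skip root; new domain -> still ask TLD and auth): local + TLD + auth = 10 + 60 + 20 = 90 ms each
Remaining 1 lookups: 1 * 90 = 90 ms
Total = 150 + 90 = 240 ms

240


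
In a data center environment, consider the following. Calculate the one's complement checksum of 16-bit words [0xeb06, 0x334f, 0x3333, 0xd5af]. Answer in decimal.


Given words: [0xeb06, 0x334f, 0x3333, 0xd5af]
Step 1: Sum all words
Raw sum = 60166 + 13135 + 13107 + 54703 = 141111
Step 2: Fold carry: (10039 + 2) = 10041
One's complement = ~10041 & 0xFFFF = 55494

55494


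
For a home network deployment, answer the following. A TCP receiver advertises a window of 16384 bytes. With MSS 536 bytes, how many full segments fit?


Given: RWND = 16384 bytes, MSS = 536 bytes
Full segments = floor(RWND / MSS)
Full segments = floor(16384 / 536)
Full segments = floor(30.5672) = 30

30


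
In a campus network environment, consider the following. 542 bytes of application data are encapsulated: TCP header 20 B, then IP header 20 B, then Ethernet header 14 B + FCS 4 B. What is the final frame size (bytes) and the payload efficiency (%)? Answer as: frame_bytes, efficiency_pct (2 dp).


TCP segment = 542 + 20 = 562 B
IP packet = 562 + 20 = 582 B
Ethernet frame = 582 + 14 + 4 = 600 B
Efficiency = app / frame = 542 / 600 = 0.903333 = 90.3333% -> 90.33% (2 dp)

600, 90.33


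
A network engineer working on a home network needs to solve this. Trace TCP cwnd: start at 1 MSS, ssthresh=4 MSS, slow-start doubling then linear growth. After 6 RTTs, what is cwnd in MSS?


RTT 0: cwnd = 1 MSS (initial)
RTT 1: cwnd = 2 MSS (slow start, doubled)
RTT 2: cwnd = 4 MSS (slow start, doubled)
RTT 3: cwnd = 5 MSS (congestion avoidance, +1)
RTT 4: cwnd = 6 MSS (congestion avoidance, +1)
RTT 5: cwnd = 7 MSS (congestion avoidance, +1)
RTT 6: cwnd = 8 MSS (congestion avoidance, +1)

8


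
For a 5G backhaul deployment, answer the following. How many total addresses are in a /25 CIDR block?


Given: CIDR prefix /25
Host bits = 32 - 25 = 7
Total addresses = 2^7 = 128

128


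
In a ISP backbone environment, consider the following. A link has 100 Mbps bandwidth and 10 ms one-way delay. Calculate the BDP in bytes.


Given: bandwidth = 100 Mbps, delay = 10 ms
BDP in bits = 100 * 10^6 * 10 / 1000
BDP in bits = 1000000
BDP in bytes = 1000000 / 8 = 125000

125000


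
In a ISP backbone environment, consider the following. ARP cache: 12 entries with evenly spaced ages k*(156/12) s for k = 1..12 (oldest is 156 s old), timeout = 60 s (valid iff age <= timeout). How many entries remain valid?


Ages are k * 156/12 s for k = 1..12 (spacing = 13.0000 s).
Entry k is valid iff k * 156/12 <= 60 iff k <= 12 * 60 / 156 = 4.6154
n_valid = floor(4.6154) = 4
(n_stale = 12 - 4 = 8)

4


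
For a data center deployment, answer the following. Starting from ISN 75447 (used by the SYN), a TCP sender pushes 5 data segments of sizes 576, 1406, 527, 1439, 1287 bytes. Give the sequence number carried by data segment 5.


The SYN occupies sequence number ISN = 75447, so the first data byte is ISN + 1 = 75448.
SEQ of data segment i = (ISN + 1) + sum of payload sizes of segments 1..i-1.
Segment 1: SEQ = 75448, payload = 576 bytes
Segment 2: SEQ = 76024, payload = 1406 bytes
Segment 3: SEQ = 77430, payload = 527 bytes
Segment 4: SEQ = 77957, payload = 1439 bytes
Segment 5: SEQ = 79396, payload = 1287 bytes
SEQ of segment 5 = 75448 + 576 + 1406 + 527 + 1439 = 79396

79396


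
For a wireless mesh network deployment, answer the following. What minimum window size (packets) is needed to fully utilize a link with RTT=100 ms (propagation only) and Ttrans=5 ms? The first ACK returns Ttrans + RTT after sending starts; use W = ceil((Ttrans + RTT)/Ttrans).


Given: Ttrans = 5 ms, RTT = 100 ms (= 2 * Tprop, Tprop = 50 ms)
Time until first ACK returns = Ttrans + RTT = 5 + 100 = 105 ms
Need W * Ttrans >= Ttrans + RTT  ->  W >= (Ttrans + RTT) / Ttrans
(Ttrans + RTT) / Ttrans = 105 / 5 = 21
W_min = ceil(21) = 21

21


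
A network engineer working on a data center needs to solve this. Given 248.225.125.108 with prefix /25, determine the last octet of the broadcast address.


Given: IP = 248.225.125.108, prefix = /25
Host bits = 32 - 25 = 7
Network last octet = 108 AND mask = 0
Host part size = 2^7 - 1 = 127
Broadcast last octet = 0 OR 127 = 127

127


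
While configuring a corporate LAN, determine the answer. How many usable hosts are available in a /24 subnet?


Given: subnet mask /24
Host bits = 32 - 24 = 8
Total addresses = 2^8 = 256
Usable hosts = 256 - 2 (network + broadcast) = 254

254


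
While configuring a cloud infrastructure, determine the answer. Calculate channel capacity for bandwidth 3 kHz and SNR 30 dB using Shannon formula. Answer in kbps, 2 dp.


Given: B = 3 kHz, SNR = 30 dB
SNR linear = 10^(30/10) = 1000
1 + SNR = 1001
log2(1001) = 9.9672262588
C = 3 * 1000 * 9.9672262588 = 29901.6788 bps
C = 29.901679 kbps -> 29.90 kbps (2 dp)

29.90


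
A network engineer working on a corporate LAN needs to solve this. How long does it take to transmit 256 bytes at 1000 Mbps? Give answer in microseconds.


Given: packet = 256 bytes, bandwidth = 1000 Mbps
Packet in bits = 256 * 8 = 2048 bits
Bandwidth = 1000 * 10^6 = 1000000000 bps
Time = 2048 / 1000000000 seconds
Time in us = 2048 * 10^6 / 1000000000 = 2.048

2.048


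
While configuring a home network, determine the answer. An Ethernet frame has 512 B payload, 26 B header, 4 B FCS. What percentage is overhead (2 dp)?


Given: payload = 512 B, header = 26 B, trailer = 4 B
Overhead bytes = header + trailer = 26 + 4 = 30
Total frame = payload + overhead = 512 + 30 = 542
Overhead % = 30 / 542 * 100 = 5.5351% -> 5.54% (2 dp)

5.54


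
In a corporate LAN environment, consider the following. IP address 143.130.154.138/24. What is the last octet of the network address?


Given: IP = 143.130.154.138, prefix = /24
Subnet mask = 255.255.255.0
Last octet of IP: 138
Last octet of mask: 0
Network last octet = 138 AND 0 = 0

0


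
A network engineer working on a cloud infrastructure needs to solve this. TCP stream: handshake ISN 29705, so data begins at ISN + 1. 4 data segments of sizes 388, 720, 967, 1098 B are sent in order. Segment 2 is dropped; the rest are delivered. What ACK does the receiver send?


SYN uses sequence number 29705; first data byte = ISN + 1 = 29706.
Segment 1: SEQ = 29706, len = 388 B, covers [29706, 30093]
Segment 2: SEQ = 30094, len = 720 B, covers [30094, 30813] [LOST]
Segment 3: SEQ = 30814, len = 967 B, covers [30814, 31780]
Segment 4: SEQ = 31781, len = 1098 B, covers [31781, 32878]
In-order data received: bytes [29706, 30093] (segments 1..1).
Segment 2 missing -> gap begins at byte 30094; later segments buffered out of order.
Cumulative ACK = next expected in-order byte = 29706 + 388 = 30094

30094


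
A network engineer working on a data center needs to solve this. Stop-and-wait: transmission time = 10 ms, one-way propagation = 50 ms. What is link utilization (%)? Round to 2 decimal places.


Given: Ttrans = 10 ms, Tprop = 50 ms
RTT = 2 * Tprop = 2 * 50 = 100 ms
U = Ttrans / (Ttrans + RTT)
U = 10 / (10 + 100)
U = 10 / 110 = 0.090909
U% = 9.09%

9.09


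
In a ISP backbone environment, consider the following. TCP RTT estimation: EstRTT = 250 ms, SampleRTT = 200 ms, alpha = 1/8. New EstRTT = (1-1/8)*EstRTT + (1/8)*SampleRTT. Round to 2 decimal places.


Given: EstRTT = 250 ms, SampleRTT = 200 ms, alpha = 1/8
New EstRTT = (1 - alpha) * EstRTT + alpha * SampleRTT
(7/8) * 250 = 218.75
(1/8) * 200 = 25
New EstRTT = 218.75 + 25 = 243.75 ms -> 243.75 ms (2 dp)

243.75


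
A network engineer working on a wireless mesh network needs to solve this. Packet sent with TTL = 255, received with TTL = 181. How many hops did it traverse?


Given: initial TTL = 255, received TTL = 181
Hops = initial TTL - received TTL
Hops = 255 - 181 = 74

74


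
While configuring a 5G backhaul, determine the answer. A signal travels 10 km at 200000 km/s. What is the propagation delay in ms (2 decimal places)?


Given: distance = 10 km, speed = 200000 km/s
Delay = distance / speed = 10 / 200000 seconds
Delay in ms = 10 * 1000 / 200000
Delay = 0.0500 ms
Rounded to 2 dp = 0.05 ms

0.05


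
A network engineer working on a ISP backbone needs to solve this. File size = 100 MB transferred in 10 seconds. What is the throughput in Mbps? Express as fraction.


Given: file = 100 MB, time = 10 s
File in Mb = 100 * 8 = 800 Mb
Throughput = 800 / 10 Mbps
Throughput = 80 Mbps

80


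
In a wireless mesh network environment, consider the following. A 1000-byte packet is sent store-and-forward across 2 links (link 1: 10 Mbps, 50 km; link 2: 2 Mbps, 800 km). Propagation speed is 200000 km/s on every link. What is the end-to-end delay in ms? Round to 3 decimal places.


Packet = 1000 bytes = 8000 bits. Store-and-forward: sum (t_trans + t_prop) per link.
Link 1: t_trans = 8000/(10*10^6) s = 0.8000 ms; t_prop = 50/200000 s = 0.2500 ms; subtotal = 1.0500 ms
Link 2: t_trans = 8000/(2*10^6) s = 4.0000 ms; t_prop = 800/200000 s = 4.0000 ms; subtotal = 8.0000 ms
End-to-end = 1.0500 + 8.0000 = 9.0500 ms -> 9.050 ms (3 dp)

9.050


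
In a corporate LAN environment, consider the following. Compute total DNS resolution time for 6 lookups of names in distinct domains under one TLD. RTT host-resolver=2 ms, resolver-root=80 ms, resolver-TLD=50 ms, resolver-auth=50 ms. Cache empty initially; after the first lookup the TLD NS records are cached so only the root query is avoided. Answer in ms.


Lookup 1 (cold cache): local + root + TLD + auth = 2 + 80 + 50 + 50 = 182 ms
Lookups 2..6 (TLD NS cached -> skip root; new domain -> still ask TLD and auth): local + TLD + auth = 2 + 50 + 50 = 102 ms each
Remaining 5 lookups: 5 * 102 = 510 ms
Total = 182 + 510 = 692 ms

692


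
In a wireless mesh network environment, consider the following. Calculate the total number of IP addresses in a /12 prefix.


Given: CIDR prefix /12
Host bits = 32 - 12 = 20
Total addresses = 2^20 = 1048576

1048576


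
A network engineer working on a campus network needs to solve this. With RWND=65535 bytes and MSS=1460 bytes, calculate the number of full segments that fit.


Given: RWND = 65535 bytes, MSS = 1460 bytes
Full segments = floor(RWND / MSS)
Full segments = floor(65535 / 1460)
Full segments = floor(44.887) = 44

44


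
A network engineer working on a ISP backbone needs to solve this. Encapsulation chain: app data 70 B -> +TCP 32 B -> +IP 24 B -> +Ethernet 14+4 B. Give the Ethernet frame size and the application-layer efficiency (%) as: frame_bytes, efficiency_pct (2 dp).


TCP segment = 70 + 32 = 102 B
IP packet = 102 + 24 = 126 B
Ethernet frame = 126 + 14 + 4 = 144 B
Efficiency = app / frame = 70 / 144 = 0.486111 = 48.6111% -> 48.61% (2 dp)

144, 48.61


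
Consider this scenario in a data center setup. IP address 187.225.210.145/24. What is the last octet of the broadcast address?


Given: IP = 187.225.210.145, prefix = /24
Host bits = 32 - 24 = 8
Network last octet = 145 AND mask = 0
Host part size = 2^8 - 1 = 255
Broadcast last octet = 0 OR 255 = 255

255


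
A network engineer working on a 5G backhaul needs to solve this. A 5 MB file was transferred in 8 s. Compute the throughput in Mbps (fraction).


Given: file = 5 MB, time = 8 s
File in Mb = 5 * 8 = 40 Mb
Throughput = 40 / 8 Mbps
Throughput = 5 Mbps

5


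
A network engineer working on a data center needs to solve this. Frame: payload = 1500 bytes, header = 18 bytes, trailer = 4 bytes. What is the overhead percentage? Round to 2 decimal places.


Given: payload = 1500 B, header = 18 B, trailer = 4 B
Overhead bytes = header + trailer = 18 + 4 = 22
Total frame = payload + overhead = 1500 + 22 = 1522
Overhead % = 22 / 1522 * 100 = 1.4455% -> 1.45% (2 dp)

1.45


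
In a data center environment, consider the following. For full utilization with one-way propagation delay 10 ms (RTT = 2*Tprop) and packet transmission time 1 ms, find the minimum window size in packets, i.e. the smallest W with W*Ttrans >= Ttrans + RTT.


Given: Ttrans = 1 ms, RTT = 20 ms (= 2 * Tprop, Tprop = 10 ms)
Time until first ACK returns = Ttrans + RTT = 1 + 20 = 21 ms
Need W * Ttrans >= Ttrans + RTT  ->  W >= (Ttrans + RTT) / Ttrans
(Ttrans + RTT) / Ttrans = 21 / 1 = 21
W_min = ceil(21) = 21

21


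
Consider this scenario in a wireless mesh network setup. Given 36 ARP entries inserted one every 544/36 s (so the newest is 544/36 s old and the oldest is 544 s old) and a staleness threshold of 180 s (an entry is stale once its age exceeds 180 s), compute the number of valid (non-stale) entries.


Ages are k * 544/36 s for k = 1..36 (spacing = 15.1111 s).
Entry k is valid iff k * 544/36 <= 180 iff k <= 36 * 180 / 544 = 11.9118
n_valid = floor(11.9118) = 11
(n_stale = 36 - 11 = 25)

11


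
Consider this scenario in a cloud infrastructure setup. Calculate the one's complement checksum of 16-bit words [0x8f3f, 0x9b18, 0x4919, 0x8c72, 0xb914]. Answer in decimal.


Given words: [0x8f3f, 0x9b18, 0x4919, 0x8c72, 0xb914]
Step 1: Sum all words
Raw sum = 36671 + 39704 + 18713 + 35954 + 47380 = 178422
Step 2: Fold carry: (47350 + 2) = 47352
One's complement = ~47352 & 0xFFFF = 18183

18183


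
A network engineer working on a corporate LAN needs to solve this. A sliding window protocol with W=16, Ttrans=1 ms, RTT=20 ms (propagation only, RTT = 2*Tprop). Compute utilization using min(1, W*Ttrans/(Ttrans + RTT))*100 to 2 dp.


Given: W = 16, Ttrans = 1 ms, RTT = 20 ms (= 2 * Tprop, Tprop = 10 ms)
Cycle time = Ttrans + RTT = 1 + 20 = 21 ms (first packet sent until its ACK returns)
W * Ttrans = 16 * 1 = 16 ms of sending per cycle
W * Ttrans / (Ttrans + RTT) = 16 / 21 = 0.761905
U = min(1, 0.761905) = 0.761905
U% = 76.19%

76.19


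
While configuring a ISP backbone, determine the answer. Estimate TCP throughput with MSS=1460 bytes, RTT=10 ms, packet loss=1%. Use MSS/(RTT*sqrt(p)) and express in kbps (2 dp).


Given: MSS = 1460 bytes, RTT = 10 ms, loss = 1%
RTT in seconds = 10 / 1000 = 0.01
Loss rate = 1% = 0.01
sqrt(loss) = sqrt(0.01) = 0.1
Throughput (bytes/s) = 1460 / (0.01 * 0.1) = 1460000.0000
Throughput (kbps) = 1460000.0000 * 8 / 1000 = 11680.000000 -> 11680.00 kbps (2 dp)

11680.00


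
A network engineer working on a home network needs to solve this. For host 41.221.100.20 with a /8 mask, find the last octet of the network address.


Given: IP = 41.221.100.20, prefix = /8
Subnet mask = 255.0.0.0
Last octet of IP: 20
Last octet of mask: 0
Network last octet = 20 AND 0 = 0

0


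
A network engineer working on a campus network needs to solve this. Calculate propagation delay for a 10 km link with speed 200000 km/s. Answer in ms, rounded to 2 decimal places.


Given: distance = 10 km, speed = 200000 km/s
Delay = distance / speed = 10 / 200000 seconds
Delay in ms = 10 * 1000 / 200000
Delay = 0.0500 ms
Rounded to 2 dp = 0.05 ms

0.05


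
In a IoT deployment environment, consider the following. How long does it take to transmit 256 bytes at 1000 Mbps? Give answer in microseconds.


Given: packet = 256 bytes, bandwidth = 1000 Mbps
Packet in bits = 256 * 8 = 2048 bits
Bandwidth = 1000 * 10^6 = 1000000000 bps
Time = 2048 / 1000000000 seconds
Time in us = 2048 * 10^6 / 1000000000 = 2.048

2.048


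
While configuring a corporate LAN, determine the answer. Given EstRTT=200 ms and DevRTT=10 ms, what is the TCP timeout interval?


Given: EstRTT = 200 ms, DevRTT = 10 ms
Timeout = EstRTT + 4 * DevRTT
4 * DevRTT = 4 * 10 = 40
Timeout = 200 + 40 = 240 ms

240


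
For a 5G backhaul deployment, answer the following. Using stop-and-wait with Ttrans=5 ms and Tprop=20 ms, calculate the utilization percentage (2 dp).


Given: Ttrans = 5 ms, Tprop = 20 ms
RTT = 2 * Tprop = 2 * 20 = 40 ms
U = Ttrans / (Ttrans + RTT)
U = 5 / (5 + 40)
U = 5 / 45 = 0.111111
U% = 11.11%

11.11


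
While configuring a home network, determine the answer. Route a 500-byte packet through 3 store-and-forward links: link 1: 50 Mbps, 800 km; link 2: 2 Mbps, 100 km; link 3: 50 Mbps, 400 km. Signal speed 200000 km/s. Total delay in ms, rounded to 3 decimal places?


Packet = 500 bytes = 4000 bits. Store-and-forward: sum (t_trans + t_prop) per link.
Link 1: t_trans = 4000/(50*10^6) s = 0.0800 ms; t_prop = 800/200000 s = 4.0000 ms; subtotal = 4.0800 ms
Link 2: t_trans = 4000/(2*10^6) s = 2.0000 ms; t_prop = 100/200000 s = 0.5000 ms; subtotal = 2.5000 ms
Link 3: t_trans = 4000/(50*10^6) s = 0.0800 ms; t_prop = 400/200000 s = 2.0000 ms; subtotal = 2.0800 ms
End-to-end = 4.0800 + 2.5000 + 2.0800 = 8.6600 ms -> 8.660 ms (3 dp)

8.660


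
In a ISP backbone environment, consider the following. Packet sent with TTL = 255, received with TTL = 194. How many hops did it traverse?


Given: initial TTL = 255, received TTL = 194
Hops = initial TTL - received TTL
Hops = 255 - 194 = 61

61


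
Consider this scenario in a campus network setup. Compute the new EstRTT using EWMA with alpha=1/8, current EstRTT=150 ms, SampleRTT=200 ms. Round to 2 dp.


Given: EstRTT = 150 ms, SampleRTT = 200 ms, alpha = 1/8
New EstRTT = (1 - alpha) * EstRTT + alpha * SampleRTT
(7/8) * 150 = 131.25
(1/8) * 200 = 25
New EstRTT = 131.25 + 25 = 156.25 ms -> 156.25 ms (2 dp)

156.25


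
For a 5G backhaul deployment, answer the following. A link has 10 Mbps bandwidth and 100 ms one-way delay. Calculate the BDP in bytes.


Given: bandwidth = 10 Mbps, delay = 100 ms
BDP in bits = 10 * 10^6 * 100 / 1000
BDP in bits = 1000000
BDP in bytes = 1000000 / 8 = 125000

125000


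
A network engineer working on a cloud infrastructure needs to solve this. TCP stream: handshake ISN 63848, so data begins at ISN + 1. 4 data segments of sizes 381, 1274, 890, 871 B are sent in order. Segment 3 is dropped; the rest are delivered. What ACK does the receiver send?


SYN uses sequence number 63848; first data byte = ISN + 1 = 63849.
Segment 1: SEQ = 63849, len = 381 B, covers [63849, 64229]
Segment 2: SEQ = 64230, len = 1274 B, covers [64230, 65503]
Segment 3: SEQ = 65504, len = 890 B, covers [65504, 66393] [LOST]
Segment 4: SEQ = 66394, len = 871 B, covers [66394, 67264]
In-order data received: bytes [63849, 65503] (segments 1..2).
Segment 3 missing -> gap begins at byte 65504; later segments buffered out of order.
Cumulative ACK = next expected in-order byte = 63849 + 381 + 1274 = 65504

65504


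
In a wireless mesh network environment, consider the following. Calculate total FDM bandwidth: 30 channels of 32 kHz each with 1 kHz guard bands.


Given: 30 channels, 32 kHz each, guard = 1 kHz
Channel bandwidth = 30 * 32 = 960 kHz
Guard bands = 29 gaps * 1 kHz = 29 kHz
Total = 960 + 29 = 989 kHz

989


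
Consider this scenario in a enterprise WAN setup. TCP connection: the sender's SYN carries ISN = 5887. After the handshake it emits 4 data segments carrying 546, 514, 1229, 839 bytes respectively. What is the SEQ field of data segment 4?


The SYN occupies sequence number ISN = 5887, so the first data byte is ISN + 1 = 5888.
SEQ of data segment i = (ISN + 1) + sum of payload sizes of segments 1..i-1.
Segment 1: SEQ = 5888, payload = 546 bytes
Segment 2: SEQ = 6434, payload = 514 bytes
Segment 3: SEQ = 6948, payload = 1229 bytes
Segment 4: SEQ = 8177, payload = 839 bytes
SEQ of segment 4 = 5888 + 546 + 514 + 1229 = 8177

8177


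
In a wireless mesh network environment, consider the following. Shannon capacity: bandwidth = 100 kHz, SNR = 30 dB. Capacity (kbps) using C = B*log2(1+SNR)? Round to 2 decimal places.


Given: B = 100 kHz, SNR = 30 dB
SNR linear = 10^(30/10) = 1000
1 + SNR = 1001
log2(1001) = 9.9672262588
C = 100 * 1000 * 9.9672262588 = 996722.6259 bps
C = 996.722626 kbps -> 996.72 kbps (2 dp)

996.72


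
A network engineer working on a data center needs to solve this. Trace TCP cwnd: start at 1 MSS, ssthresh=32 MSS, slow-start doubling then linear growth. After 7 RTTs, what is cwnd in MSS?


RTT 0: cwnd = 1 MSS (initial)
RTT 1: cwnd = 2 MSS (slow start, doubled)
RTT 2: cwnd = 4 MSS (slow start, doubled)
RTT 3: cwnd = 8 MSS (slow start, doubled)
RTT 4: cwnd = 16 MSS (slow start, doubled)
RTT 5: cwnd = 32 MSS (slow start, doubled)
RTT 6: cwnd = 33 MSS (congestion avoidance, +1)
RTT 7: cwnd = 34 MSS (congestion avoidance, +1)

34


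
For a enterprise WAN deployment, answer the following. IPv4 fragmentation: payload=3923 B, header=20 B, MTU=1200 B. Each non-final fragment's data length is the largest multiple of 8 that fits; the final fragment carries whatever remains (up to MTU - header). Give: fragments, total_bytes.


Max data per non-final fragment = floor((MTU - header)/8)*8 = floor((1200 - 20)/8)*8 = floor(1180/8)*8 = 1176 B
Final fragment needs no 8-byte alignment: it can carry up to MTU - header = 1180 B
Non-final fragments needed = ceil((payload - 1180) / 1176) = ceil(2743/1176) = ceil(2.3325) = 3
Number of fragments = 3 + 1 = 4
Fragment sizes (data): 3 * 1176 B + 395 B (last, 395 <= 1180 OK)
Total bytes sent = payload + n_frags * header = 3923 + 4*20 = 3923 + 80 = 4003 B

4, 4003


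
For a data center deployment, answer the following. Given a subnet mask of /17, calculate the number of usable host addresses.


Given: subnet mask /17
Host bits = 32 - 17 = 15
Total addresses = 2^15 = 32768
Usable hosts = 32768 - 2 (network + broadcast) = 32766

32766


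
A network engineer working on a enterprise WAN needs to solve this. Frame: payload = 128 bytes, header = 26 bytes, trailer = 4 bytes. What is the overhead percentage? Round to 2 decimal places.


Given: payload = 128 B, header = 26 B, trailer = 4 B
Overhead bytes = header + trailer = 26 + 4 = 30
Total frame = payload + overhead = 128 + 30 = 158
Overhead % = 30 / 158 * 100 = 18.9873% -> 18.99% (2 dp)

18.99


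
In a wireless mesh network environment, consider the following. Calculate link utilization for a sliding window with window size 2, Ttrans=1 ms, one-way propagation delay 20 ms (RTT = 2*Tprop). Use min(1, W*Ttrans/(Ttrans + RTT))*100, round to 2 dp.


Given: W = 2, Ttrans = 1 ms, RTT = 40 ms (= 2 * Tprop, Tprop = 20 ms)
Cycle time = Ttrans + RTT = 1 + 40 = 41 ms (first packet sent until its ACK returns)
W * Ttrans = 2 * 1 = 2 ms of sending per cycle
W * Ttrans / (Ttrans + RTT) = 2 / 41 = 0.048780
U = min(1, 0.048780) = 0.048780
U% = 4.88%

4.88


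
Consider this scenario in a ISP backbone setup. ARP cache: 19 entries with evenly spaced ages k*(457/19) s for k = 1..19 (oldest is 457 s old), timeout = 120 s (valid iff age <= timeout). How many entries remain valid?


Ages are k * 457/19 s for k = 1..19 (spacing = 24.0526 s).
Entry k is valid iff k * 457/19 <= 120 iff k <= 19 * 120 / 457 = 4.9891
n_valid = floor(4.9891) = 4
(n_stale = 19 - 4 = 15)

4


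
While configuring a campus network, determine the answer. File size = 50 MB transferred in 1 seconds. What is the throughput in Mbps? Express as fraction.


Given: file = 50 MB, time = 1 s
File in Mb = 50 * 8 = 400 Mb
Throughput = 400 / 1 Mbps
Throughput = 400 Mbps

400


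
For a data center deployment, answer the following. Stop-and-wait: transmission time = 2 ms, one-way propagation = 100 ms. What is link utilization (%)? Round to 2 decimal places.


Given: Ttrans = 2 ms, Tprop = 100 ms
RTT = 2 * Tprop = 2 * 100 = 200 ms
U = Ttrans / (Ttrans + RTT)
U = 2 / (2 + 200)
U = 2 / 202 = 0.009901
U% = 0.99%

0.99


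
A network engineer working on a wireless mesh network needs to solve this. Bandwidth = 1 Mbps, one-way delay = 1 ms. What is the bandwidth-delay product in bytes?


Given: bandwidth = 1 Mbps, delay = 1 ms
BDP in bits = 1 * 10^6 * 1 / 1000
BDP in bits = 1000
BDP in bytes = 1000 / 8 = 125

125


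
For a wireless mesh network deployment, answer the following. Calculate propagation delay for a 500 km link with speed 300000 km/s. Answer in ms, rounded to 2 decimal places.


Given: distance = 500 km, speed = 300000 km/s
Delay = distance / speed = 500 / 300000 seconds
Delay in ms = 500 * 1000 / 300000
Delay = 1.6667 ms
Rounded to 2 dp = 1.67 ms

1.67


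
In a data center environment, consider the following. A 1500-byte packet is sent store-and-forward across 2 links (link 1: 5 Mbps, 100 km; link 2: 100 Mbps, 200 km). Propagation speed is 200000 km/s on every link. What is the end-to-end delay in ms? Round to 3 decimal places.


Packet = 1500 bytes = 12000 bits. Store-and-forward: sum (t_trans + t_prop) per link.
Link 1: t_trans = 12000/(5*10^6) s = 2.4000 ms; t_prop = 100/200000 s = 0.5000 ms; subtotal = 2.9000 ms
Link 2: t_trans = 12000/(100*10^6) s = 0.1200 ms; t_prop = 200/200000 s = 1.0000 ms; subtotal = 1.1200 ms
End-to-end = 2.9000 + 1.1200 = 4.0200 ms -> 4.020 ms (3 dp)

4.020


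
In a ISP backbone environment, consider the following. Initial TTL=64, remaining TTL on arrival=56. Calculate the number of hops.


Given: initial TTL = 64, received TTL = 56
Hops = initial TTL - received TTL
Hops = 64 - 56 = 8

8


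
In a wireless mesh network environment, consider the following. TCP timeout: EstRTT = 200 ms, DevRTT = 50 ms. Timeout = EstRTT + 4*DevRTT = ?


Given: EstRTT = 200 ms, DevRTT = 50 ms
Timeout = EstRTT + 4 * DevRTT
4 * DevRTT = 4 * 50 = 200
Timeout = 200 + 200 = 400 ms

400


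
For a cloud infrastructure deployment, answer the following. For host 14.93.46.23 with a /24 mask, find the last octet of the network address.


Given: IP = 14.93.46.23, prefix = /24
Subnet mask = 255.255.255.0
Last octet of IP: 23
Last octet of mask: 0
Network last octet = 23 AND 0 = 0

0


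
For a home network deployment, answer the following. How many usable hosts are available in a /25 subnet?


Given: subnet mask /25
Host bits = 32 - 25 = 7
Total addresses = 2^7 = 128
Usable hosts = 128 - 2 (network + broadcast) = 126

126


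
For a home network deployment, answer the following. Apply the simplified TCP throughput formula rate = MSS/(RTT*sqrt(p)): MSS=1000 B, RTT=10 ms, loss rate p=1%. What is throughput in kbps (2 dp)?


Given: MSS = 1000 bytes, RTT = 10 ms, loss = 1%
RTT in seconds = 10 / 1000 = 0.01
Loss rate = 1% = 0.01
sqrt(loss) = sqrt(0.01) = 0.1
Throughput (bytes/s) = 1000 / (0.01 * 0.1) = 1000000.0000
Throughput (kbps) = 1000000.0000 * 8 / 1000 = 8000.000000 -> 8000.00 kbps (2 dp)

8000.00


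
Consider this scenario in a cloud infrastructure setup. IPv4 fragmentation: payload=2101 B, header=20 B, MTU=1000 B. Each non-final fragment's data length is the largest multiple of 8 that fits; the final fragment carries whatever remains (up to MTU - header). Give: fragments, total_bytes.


Max data per non-final fragment = floor((MTU - header)/8)*8 = floor((1000 - 20)/8)*8 = floor(980/8)*8 = 976 B
Final fragment needs no 8-byte alignment: it can carry up to MTU - header = 980 B
Non-final fragments needed = ceil((payload - 980) / 976) = ceil(1121/976) = ceil(1.1486) = 2
Number of fragments = 2 + 1 = 3
Fragment sizes (data): 2 * 976 B + 149 B (last, 149 <= 980 OK)
Total bytes sent = payload + n_frags * header = 2101 + 3*20 = 2101 + 60 = 2161 B

3, 2161


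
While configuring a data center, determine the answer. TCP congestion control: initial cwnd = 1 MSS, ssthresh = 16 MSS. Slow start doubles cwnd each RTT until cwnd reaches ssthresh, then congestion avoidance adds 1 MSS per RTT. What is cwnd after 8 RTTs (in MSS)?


RTT 0: cwnd = 1 MSS (initial)
RTT 1: cwnd = 2 MSS (slow start, doubled)
RTT 2: cwnd = 4 MSS (slow start, doubled)
RTT 3: cwnd = 8 MSS (slow start, doubled)
RTT 4: cwnd = 16 MSS (slow start, doubled)
RTT 5: cwnd = 17 MSS (congestion avoidance, +1)
RTT 6: cwnd = 18 MSS (congestion avoidance, +1)
RTT 7: cwnd = 19 MSS (congestion avoidance, +1)
RTT 8: cwnd = 20 MSS (congestion avoidance, +1)

20


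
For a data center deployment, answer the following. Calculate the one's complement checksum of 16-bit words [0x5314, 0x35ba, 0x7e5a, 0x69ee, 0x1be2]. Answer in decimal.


Given words: [0x5314, 0x35ba, 0x7e5a, 0x69ee, 0x1be2]
Step 1: Sum all words
Raw sum = 21268 + 13754 + 32346 + 27118 + 7138 = 101624
Step 2: Fold carry: (36088 + 1) = 36089
One's complement = ~36089 & 0xFFFF = 29446

29446


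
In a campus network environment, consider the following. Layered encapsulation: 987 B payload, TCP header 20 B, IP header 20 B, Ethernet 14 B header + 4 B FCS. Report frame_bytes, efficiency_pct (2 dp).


TCP segment = 987 + 20 = 1007 B
IP packet = 1007 + 20 = 1027 B
Ethernet frame = 1027 + 14 + 4 = 1045 B
Efficiency = app / frame = 987 / 1045 = 0.944498 = 94.4498% -> 94.45% (2 dp)

1045, 94.45


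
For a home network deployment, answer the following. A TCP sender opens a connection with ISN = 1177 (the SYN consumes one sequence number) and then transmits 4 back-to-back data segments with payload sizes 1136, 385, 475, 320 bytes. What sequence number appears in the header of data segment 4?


The SYN occupies sequence number ISN = 1177, so the first data byte is ISN + 1 = 1178.
SEQ of data segment i = (ISN + 1) + sum of payload sizes of segments 1..i-1.
Segment 1: SEQ = 1178, payload = 1136 bytes
Segment 2: SEQ = 2314, payload = 385 bytes
Segment 3: SEQ = 2699, payload = 475 bytes
Segment 4: SEQ = 3174, payload = 320 bytes
SEQ of segment 4 = 1178 + 1136 + 385 + 475 = 3174

3174


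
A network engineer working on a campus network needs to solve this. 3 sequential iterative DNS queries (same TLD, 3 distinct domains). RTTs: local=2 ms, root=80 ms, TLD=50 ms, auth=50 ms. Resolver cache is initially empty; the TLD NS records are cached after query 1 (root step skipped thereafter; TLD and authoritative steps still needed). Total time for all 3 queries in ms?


Lookup 1 (cold cache): local + root + TLD + auth = 2 + 80 + 50 + 50 = 182 ms
Lookups 2..3 (TLD NS cached -> skip root; new domain -> still ask TLD and auth): local + TLD + auth = 2 + 50 + 50 = 102 ms each
Remaining 2 lookups: 2 * 102 = 204 ms
Total = 182 + 204 = 386 ms

386


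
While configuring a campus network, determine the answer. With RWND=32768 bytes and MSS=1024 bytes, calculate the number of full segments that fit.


Given: RWND = 32768 bytes, MSS = 1024 bytes
Full segments = floor(RWND / MSS)
Full segments = floor(32768 / 1024)
Full segments = floor(32.0) = 32

32


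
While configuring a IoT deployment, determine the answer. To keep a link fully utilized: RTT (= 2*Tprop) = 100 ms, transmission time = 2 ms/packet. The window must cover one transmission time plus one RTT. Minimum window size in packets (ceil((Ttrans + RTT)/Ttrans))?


Given: Ttrans = 2 ms, RTT = 100 ms (= 2 * Tprop, Tprop = 50 ms)
Time until first ACK returns = Ttrans + RTT = 2 + 100 = 102 ms
Need W * Ttrans >= Ttrans + RTT  ->  W >= (Ttrans + RTT) / Ttrans
(Ttrans + RTT) / Ttrans = 102 / 2 = 51
W_min = ceil(51) = 51

51


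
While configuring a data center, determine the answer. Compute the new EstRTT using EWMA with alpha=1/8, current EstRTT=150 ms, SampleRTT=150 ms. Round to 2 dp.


Given: EstRTT = 150 ms, SampleRTT = 150 ms, alpha = 1/8
New EstRTT = (1 - alpha) * EstRTT + alpha * SampleRTT
(7/8) * 150 = 131.25
(1/8) * 150 = 18.75
New EstRTT = 131.25 + 18.75 = 150 ms -> 150.00 ms (2 dp)

150.00


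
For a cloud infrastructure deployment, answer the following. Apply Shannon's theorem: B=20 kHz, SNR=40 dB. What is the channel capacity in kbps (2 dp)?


Given: B = 20 kHz, SNR = 40 dB
SNR linear = 10^(40/10) = 10000
1 + SNR = 10001
log2(10001) = 13.2878566418
C = 20 * 1000 * 13.2878566418 = 265757.1328 bps
C = 265.757133 kbps -> 265.76 kbps (2 dp)

265.76


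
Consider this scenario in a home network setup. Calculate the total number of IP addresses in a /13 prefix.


Given: CIDR prefix /13
Host bits = 32 - 13 = 19
Total addresses = 2^19 = 524288

524288


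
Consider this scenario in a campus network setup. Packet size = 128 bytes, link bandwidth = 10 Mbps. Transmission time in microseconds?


Given: packet = 128 bytes, bandwidth = 10 Mbps
Packet in bits = 128 * 8 = 1024 bits
Bandwidth = 10 * 10^6 = 10000000 bps
Time = 1024 / 10000000 seconds
Time in us = 1024 * 10^6 / 10000000 = 102.4

102.4


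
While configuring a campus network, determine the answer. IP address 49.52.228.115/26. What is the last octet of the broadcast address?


Given: IP = 49.52.228.115, prefix = /26
Host bits = 32 - 26 = 6
Network last octet = 115 AND mask = 64
Host part size = 2^6 - 1 = 63
Broadcast last octet = 64 OR 63 = 127

127


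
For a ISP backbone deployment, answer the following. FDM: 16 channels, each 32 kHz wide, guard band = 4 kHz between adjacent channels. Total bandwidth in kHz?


Given: 16 channels, 32 kHz each, guard = 4 kHz
Channel bandwidth = 16 * 32 = 512 kHz
Guard bands = 15 gaps * 4 kHz = 60 kHz
Total = 512 + 60 = 572 kHz

572


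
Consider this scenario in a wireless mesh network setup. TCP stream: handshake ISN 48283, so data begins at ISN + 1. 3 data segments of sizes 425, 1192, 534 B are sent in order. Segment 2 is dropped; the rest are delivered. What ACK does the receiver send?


SYN uses sequence number 48283; first data byte = ISN + 1 = 48284.
Segment 1: SEQ = 48284, len = 425 B, covers [48284, 48708]
Segment 2: SEQ = 48709, len = 1192 B, covers [48709, 49900] [LOST]
Segment 3: SEQ = 49901, len = 534 B, covers [49901, 50434]
In-order data received: bytes [48284, 48708] (segments 1..1).
Segment 2 missing -> gap begins at byte 48709; later segments buffered out of order.
Cumulative ACK = next expected in-order byte = 48284 + 425 = 48709

48709


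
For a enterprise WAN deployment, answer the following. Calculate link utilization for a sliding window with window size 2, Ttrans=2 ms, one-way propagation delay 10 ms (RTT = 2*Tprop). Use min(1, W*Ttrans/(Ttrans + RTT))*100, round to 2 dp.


Given: W = 2, Ttrans = 2 ms, RTT = 20 ms (= 2 * Tprop, Tprop = 10 ms)
Cycle time = Ttrans + RTT = 2 + 20 = 22 ms (first packet sent until its ACK returns)
W * Ttrans = 2 * 2 = 4 ms of sending per cycle
W * Ttrans / (Ttrans + RTT) = 4 / 22 = 0.181818
U = min(1, 0.181818) = 0.181818
U% = 18.18%

18.18


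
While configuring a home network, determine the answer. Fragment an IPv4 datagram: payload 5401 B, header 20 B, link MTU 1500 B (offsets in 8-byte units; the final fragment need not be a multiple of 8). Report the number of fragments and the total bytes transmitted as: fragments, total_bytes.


Max data per non-final fragment = floor((MTU - header)/8)*8 = floor((1500 - 20)/8)*8 = floor(1480/8)*8 = 1480 B
Final fragment needs no 8-byte alignment: it can carry up to MTU - header = 1480 B
Non-final fragments needed = ceil((payload - 1480) / 1480) = ceil(3921/1480) = ceil(2.6493) = 3
Number of fragments = 3 + 1 = 4
Fragment sizes (data): 3 * 1480 B + 961 B (last, 961 <= 1480 OK)
Total bytes sent = payload + n_frags * header = 5401 + 4*20 = 5401 + 80 = 5481 B

4, 5481


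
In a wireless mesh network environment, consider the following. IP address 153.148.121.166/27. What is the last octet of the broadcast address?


Given: IP = 153.148.121.166, prefix = /27
Host bits = 32 - 27 = 5
Network last octet = 166 AND mask = 160
Host part size = 2^5 - 1 = 31
Broadcast last octet = 160 OR 31 = 191

191


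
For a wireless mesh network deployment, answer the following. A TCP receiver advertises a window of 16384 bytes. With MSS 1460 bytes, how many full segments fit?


Given: RWND = 16384 bytes, MSS = 1460 bytes
Full segments = floor(RWND / MSS)
Full segments = floor(16384 / 1460)
Full segments = floor(11.2219) = 11

11


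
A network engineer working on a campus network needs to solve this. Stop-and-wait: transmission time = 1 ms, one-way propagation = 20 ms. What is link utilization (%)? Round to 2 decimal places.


Given: Ttrans = 1 ms, Tprop = 20 ms
RTT = 2 * Tprop = 2 * 20 = 40 ms
U = Ttrans / (Ttrans + RTT)
U = 1 / (1 + 40)
U = 1 / 41 = 0.02439
U% = 2.44%

2.44
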